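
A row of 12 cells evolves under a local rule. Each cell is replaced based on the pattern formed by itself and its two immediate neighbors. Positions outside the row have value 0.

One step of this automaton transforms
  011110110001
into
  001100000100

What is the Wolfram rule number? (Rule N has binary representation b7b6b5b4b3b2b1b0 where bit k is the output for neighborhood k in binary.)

position 2: 111 → 1  (bit 7 = 1)
position 4: 110 → 0  (bit 6 = 0)
position 5: 101 → 0  (bit 5 = 0)
position 8: 100 → 0  (bit 4 = 0)
position 1: 011 → 0  (bit 3 = 0)
position 11: 010 → 0  (bit 2 = 0)
position 0: 001 → 0  (bit 1 = 0)
position 9: 000 → 1  (bit 0 = 1)
bits b7..b0 = 10000001 = 129

129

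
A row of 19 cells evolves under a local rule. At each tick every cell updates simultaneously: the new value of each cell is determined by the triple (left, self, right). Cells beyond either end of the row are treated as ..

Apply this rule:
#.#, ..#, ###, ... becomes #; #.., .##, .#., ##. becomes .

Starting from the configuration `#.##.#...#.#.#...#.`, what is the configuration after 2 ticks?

tick 1: .#..#..##.#.#..##..
tick 2: #..#..#..#.#..#...#

#..#..#..#.#..#...#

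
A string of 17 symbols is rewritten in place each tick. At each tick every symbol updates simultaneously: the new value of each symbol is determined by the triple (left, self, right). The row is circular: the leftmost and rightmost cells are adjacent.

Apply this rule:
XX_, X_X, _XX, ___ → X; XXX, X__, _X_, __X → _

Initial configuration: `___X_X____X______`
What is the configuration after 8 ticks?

_XXX_X____XXXXX__

tick 1: XX__X__XX___XXXXX
tick 2: _X_____XX_X_X____
tick 3: ___XXX_XXX_X__XXX
tick 4: _X_X_XXX_XX___X_X
tick 5: X_X_XX_XXXX_X__X_
tick 6: _X_XXXXX__XX____X
tick 7: X_XX___X__XX_XX__
tick 8: _XXX_X____XXXXX__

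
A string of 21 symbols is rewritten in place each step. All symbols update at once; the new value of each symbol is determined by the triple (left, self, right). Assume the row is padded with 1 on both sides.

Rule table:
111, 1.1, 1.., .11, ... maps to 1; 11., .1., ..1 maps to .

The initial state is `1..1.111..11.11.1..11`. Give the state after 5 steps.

.11.1.1.11.1.1.111111

step 1: .1..111.1.1.11.1.1.11
step 2: 1.1.11.1.1.11.1.1.111
step 3: .1.11.1.1.11.1.1.1111
step 4: 1.11.1.1.11.1.1.11111
step 5: .11.1.1.11.1.1.111111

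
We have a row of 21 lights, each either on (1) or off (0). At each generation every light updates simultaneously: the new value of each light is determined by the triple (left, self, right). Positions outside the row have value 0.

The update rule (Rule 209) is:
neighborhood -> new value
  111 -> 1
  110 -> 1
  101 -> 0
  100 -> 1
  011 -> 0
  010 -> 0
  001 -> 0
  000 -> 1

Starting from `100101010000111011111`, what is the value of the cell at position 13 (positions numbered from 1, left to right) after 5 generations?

1

010000001110011001111
001111100111001100111
100111110011100110011
010011111001110011001
001001111100111001100
position 13 holds 1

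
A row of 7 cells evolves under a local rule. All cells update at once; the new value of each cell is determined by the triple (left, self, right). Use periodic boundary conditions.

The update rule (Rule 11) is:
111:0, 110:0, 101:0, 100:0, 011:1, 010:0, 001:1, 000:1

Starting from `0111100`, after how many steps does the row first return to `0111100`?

14

1100001
0001111
0111000
1100011
0001110
1111000
1000011
0011110
1110000
1000111
0011100
1110001
0000111
0111100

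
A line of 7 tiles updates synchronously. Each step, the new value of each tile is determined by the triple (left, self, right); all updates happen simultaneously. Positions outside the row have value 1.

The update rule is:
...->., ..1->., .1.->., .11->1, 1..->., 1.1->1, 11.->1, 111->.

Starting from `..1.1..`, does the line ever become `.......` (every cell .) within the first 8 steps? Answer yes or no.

...1...
.......
all cells are . at step 2

yes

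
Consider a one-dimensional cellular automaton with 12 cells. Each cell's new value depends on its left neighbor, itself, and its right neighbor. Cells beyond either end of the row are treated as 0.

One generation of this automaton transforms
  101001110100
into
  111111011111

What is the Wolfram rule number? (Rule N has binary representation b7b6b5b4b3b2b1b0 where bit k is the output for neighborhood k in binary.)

position 6: 111 → 0  (bit 7 = 0)
position 7: 110 → 1  (bit 6 = 1)
position 1: 101 → 1  (bit 5 = 1)
position 3: 100 → 1  (bit 4 = 1)
position 5: 011 → 1  (bit 3 = 1)
position 0: 010 → 1  (bit 2 = 1)
position 4: 001 → 1  (bit 1 = 1)
position 11: 000 → 1  (bit 0 = 1)
bits b7..b0 = 01111111 = 127

127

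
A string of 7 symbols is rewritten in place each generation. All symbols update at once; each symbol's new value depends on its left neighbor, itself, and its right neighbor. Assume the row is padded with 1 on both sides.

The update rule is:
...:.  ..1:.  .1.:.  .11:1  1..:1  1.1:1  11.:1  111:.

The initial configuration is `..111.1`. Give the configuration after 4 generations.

11...11

generation 1: 1.1.111
generation 2: 11.11..
generation 3: .11111.
generation 4: 11...11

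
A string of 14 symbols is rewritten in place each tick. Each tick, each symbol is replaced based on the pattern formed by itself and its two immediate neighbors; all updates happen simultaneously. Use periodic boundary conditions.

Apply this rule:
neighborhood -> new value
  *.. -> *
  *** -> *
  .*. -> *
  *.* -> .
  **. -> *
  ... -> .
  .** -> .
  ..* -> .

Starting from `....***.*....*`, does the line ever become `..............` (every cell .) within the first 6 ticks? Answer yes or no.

*....**.**...*
**....*..**...
.**...**..**..
..**...**..**.
...**...**..**
*...**...**..*
tick 6 is *...**...**..*, still not uniform .

no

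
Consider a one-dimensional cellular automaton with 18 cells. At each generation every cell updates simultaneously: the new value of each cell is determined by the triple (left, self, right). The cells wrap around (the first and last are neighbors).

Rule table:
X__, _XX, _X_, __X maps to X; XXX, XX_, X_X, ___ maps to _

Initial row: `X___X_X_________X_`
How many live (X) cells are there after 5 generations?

8

XX_XX_XX_______XX_
X__X__X_X_____XX__
XXXXXXX_XX___XX_XX
________X_X_XX__X_
_______XX_X_X_XXXX
count of X: 8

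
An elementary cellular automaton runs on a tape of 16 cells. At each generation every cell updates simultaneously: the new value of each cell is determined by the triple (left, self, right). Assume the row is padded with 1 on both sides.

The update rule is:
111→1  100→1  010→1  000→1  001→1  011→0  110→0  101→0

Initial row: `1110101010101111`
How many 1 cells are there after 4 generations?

14

1100101010100111
1011101010111011
0001001010010001
1111111011111110
count of 1: 14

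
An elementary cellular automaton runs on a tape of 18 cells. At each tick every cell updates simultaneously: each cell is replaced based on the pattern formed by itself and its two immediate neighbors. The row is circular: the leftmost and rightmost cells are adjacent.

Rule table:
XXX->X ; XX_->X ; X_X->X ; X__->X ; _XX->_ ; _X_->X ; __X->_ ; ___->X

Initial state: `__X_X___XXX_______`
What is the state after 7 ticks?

XXXXXXX_XXXXX__XXX

X_XXXXX__XXXXXXXXX
XX_XXXXX__XXXXXXXX
XXX_XXXXX__XXXXXXX
XXXX_XXXXX__XXXXXX
XXXXX_XXXXX__XXXXX
XXXXXX_XXXXX__XXXX
XXXXXXX_XXXXX__XXX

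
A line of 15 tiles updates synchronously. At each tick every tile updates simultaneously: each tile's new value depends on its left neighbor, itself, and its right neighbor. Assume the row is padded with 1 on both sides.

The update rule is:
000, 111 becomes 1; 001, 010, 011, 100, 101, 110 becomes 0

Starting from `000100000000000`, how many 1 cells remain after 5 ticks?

tick 1: 010001111111110
tick 2: 000100111111100
tick 3: 010000011111000
tick 4: 000111001110010
tick 5: 010010000100000
count of 1: 3

3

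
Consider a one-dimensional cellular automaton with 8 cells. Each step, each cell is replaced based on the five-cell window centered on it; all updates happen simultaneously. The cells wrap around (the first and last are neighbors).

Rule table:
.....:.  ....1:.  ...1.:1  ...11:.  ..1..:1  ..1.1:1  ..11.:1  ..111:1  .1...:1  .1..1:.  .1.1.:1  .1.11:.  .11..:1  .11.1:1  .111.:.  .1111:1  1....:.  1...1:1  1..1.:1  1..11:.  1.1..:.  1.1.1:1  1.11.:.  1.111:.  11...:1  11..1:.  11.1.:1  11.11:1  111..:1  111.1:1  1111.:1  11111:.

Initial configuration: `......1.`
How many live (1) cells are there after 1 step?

3

.....111
count of 1: 3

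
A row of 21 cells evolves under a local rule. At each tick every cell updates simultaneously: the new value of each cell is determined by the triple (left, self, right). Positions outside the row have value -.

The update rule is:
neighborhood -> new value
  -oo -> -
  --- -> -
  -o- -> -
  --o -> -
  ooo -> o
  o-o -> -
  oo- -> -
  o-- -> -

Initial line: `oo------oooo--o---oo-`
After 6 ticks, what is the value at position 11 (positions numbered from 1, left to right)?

tick 1: ---------oo----------
tick 2: ---------------------
tick 3: ---------------------  (fixed point — unchanged through tick 6)
position 11 holds -

-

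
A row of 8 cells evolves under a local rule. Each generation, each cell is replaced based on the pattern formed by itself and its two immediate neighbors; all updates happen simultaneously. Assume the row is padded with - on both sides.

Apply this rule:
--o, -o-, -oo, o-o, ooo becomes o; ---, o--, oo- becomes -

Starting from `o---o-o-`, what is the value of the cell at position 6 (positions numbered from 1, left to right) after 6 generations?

-

o--oooo-
o-oooo--
ooooo---
oooo----
ooo-----
oo------
position 6 holds -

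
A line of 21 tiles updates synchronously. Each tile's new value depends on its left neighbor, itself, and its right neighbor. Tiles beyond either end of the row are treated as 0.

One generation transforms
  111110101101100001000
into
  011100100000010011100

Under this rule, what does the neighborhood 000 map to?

At position 14 the neighborhood is 000; the next row has 0 there.

0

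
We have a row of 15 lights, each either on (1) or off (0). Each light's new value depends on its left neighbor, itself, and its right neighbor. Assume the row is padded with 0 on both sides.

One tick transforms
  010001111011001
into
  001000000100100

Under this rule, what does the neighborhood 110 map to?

At position 8 the neighborhood is 110; the next row has 0 there.

0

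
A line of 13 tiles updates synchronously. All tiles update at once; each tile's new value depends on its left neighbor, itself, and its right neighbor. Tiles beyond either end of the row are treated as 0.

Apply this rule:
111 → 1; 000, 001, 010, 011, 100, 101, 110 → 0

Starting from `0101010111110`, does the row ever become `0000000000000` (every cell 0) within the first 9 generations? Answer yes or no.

yes

0000000011100
0000000001000
0000000000000
all cells are 0 at generation 3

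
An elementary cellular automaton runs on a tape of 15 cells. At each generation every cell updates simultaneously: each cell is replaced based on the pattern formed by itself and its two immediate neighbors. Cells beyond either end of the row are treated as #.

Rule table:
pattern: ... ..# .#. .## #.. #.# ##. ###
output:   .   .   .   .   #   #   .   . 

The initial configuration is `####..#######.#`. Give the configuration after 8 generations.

#.#.#.#....#...

generation 1: ....#........#.
generation 2: #....#........#
generation 3: .#....#........
generation 4: #.#....#.......
generation 5: .#.#....#......
generation 6: #.#.#....#.....
generation 7: .#.#.#....#....
generation 8: #.#.#.#....#...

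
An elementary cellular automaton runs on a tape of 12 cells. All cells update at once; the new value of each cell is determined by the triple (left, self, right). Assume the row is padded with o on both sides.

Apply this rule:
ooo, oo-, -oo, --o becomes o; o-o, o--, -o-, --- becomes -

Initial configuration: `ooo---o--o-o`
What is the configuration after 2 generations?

ooo-o--o--oo

ooo--o--o--o
ooo-o--o--oo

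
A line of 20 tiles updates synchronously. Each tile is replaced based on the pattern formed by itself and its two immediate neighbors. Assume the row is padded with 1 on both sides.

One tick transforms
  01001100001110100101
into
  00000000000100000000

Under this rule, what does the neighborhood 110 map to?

0

At position 5 the neighborhood is 110; the next row has 0 there.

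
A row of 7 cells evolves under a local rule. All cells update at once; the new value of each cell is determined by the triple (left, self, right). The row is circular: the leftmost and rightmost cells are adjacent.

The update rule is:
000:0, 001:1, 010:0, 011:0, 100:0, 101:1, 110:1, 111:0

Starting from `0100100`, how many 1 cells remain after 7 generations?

2

1001000
0010001
0100010
1000100
0001001
0010010
0100100
count of 1: 2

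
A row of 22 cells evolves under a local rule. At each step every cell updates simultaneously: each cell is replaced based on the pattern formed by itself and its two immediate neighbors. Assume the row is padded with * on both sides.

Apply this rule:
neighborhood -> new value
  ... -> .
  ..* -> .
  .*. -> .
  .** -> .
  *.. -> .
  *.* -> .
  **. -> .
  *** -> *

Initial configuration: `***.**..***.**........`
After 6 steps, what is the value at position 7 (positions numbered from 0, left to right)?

.

step 1: **.......*............
step 2: *.....................
step 3: ......................
step 4: ......................  (fixed point — unchanged through step 6)
position 7 holds .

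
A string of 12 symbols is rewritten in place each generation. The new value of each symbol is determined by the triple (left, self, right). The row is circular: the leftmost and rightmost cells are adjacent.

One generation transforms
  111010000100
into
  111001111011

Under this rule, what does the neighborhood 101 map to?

At position 3 the neighborhood is 101; the next row has 0 there.

0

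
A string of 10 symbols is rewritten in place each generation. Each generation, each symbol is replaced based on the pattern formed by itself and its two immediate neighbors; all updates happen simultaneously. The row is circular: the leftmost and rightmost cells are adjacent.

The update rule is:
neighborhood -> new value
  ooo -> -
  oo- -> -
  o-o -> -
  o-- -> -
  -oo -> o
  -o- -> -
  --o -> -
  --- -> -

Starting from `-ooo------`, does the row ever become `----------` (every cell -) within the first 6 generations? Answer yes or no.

yes

-o--------
----------
all cells are - at generation 2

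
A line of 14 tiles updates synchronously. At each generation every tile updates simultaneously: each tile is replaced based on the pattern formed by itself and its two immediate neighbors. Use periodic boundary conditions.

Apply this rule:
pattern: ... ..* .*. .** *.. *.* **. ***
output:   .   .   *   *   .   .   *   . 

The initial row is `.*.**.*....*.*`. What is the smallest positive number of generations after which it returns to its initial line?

1

generation 1: .*.**.*....*.*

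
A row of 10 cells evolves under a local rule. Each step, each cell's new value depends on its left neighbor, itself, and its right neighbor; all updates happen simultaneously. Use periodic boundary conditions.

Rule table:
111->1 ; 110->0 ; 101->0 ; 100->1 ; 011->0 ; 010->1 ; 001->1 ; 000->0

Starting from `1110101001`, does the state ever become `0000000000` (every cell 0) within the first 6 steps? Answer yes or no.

step 1: 1100101110
step 2: 0011100100
step 3: 0101011110
step 4: 1101001101
step 5: 1001110000
step 6: 1110101001
step 6 is 1110101001, still not uniform 0

no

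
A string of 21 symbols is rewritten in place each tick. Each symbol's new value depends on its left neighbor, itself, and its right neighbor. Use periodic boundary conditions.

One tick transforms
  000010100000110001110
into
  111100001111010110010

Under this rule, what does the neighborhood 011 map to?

0

At position 12 the neighborhood is 011; the next row has 0 there.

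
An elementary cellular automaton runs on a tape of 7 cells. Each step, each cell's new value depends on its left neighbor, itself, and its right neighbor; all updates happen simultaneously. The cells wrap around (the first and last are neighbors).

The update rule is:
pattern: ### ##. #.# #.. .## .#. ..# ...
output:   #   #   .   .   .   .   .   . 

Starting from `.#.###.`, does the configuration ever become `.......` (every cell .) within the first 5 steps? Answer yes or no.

step 1: ....##.
step 2: .....#.
step 3: .......
all cells are . at step 3

yes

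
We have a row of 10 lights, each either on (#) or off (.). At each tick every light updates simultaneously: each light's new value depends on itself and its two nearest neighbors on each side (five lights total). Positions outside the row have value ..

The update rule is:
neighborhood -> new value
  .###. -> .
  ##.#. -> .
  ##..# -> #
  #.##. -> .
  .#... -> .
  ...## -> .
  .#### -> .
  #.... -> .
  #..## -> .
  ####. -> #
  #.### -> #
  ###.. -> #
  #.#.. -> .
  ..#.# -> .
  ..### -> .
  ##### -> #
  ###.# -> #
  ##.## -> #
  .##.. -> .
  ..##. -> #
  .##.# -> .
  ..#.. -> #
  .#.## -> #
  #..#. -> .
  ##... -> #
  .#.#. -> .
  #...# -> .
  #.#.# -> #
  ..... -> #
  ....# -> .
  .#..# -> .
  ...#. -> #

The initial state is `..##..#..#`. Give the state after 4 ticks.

..#.#.#..#
.#..#....#
##..#...##
#.#.#...#.

#.#.#...#.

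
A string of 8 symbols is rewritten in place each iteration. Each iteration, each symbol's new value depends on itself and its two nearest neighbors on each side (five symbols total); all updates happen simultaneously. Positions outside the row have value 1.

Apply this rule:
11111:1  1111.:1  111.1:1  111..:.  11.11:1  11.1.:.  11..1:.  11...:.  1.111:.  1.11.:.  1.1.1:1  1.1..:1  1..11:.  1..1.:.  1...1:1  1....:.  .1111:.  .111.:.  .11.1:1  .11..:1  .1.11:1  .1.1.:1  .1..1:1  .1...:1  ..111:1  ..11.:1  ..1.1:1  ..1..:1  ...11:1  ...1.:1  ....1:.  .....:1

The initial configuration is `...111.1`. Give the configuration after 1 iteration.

.111.11.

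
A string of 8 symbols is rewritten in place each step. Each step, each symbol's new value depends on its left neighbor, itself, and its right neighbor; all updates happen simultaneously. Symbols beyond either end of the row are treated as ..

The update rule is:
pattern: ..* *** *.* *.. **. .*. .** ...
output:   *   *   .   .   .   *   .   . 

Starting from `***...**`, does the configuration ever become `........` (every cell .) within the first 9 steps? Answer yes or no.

yes

.*...*..
**..**..
...*....
..**....
.*......
**......
........
all cells are . at step 7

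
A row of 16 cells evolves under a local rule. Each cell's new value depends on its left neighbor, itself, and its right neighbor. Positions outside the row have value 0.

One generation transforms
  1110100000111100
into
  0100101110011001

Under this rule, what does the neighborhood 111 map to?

1

At position 1 the neighborhood is 111; the next row has 1 there.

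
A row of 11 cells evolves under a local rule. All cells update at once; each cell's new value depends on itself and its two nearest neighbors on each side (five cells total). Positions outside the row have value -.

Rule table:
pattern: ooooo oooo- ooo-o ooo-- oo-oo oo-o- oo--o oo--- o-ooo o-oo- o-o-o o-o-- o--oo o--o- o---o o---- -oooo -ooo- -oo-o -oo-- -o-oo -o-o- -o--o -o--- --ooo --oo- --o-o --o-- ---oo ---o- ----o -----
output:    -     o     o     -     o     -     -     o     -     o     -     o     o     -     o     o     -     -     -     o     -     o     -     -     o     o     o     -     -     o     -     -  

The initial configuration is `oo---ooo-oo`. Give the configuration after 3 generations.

o-oooo--o--

generation 1: oooo-o-oooo
generation 2: o-oo-----o-
generation 3: o-oooo--o--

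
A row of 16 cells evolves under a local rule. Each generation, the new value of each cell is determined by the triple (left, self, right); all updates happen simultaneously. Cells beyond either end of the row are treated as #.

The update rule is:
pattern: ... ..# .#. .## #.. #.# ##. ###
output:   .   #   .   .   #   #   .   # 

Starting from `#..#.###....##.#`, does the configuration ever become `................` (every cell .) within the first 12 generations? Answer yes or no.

.##.#.#.#..#..#.
#..#.#.#.##.##.#
.##.#.#.#..#..#.  (repeats generation 1; period 2)
generation 12: #..#.#.#.##.##.#
generation 12 is #..#.#.#.##.##.#, still not uniform .

no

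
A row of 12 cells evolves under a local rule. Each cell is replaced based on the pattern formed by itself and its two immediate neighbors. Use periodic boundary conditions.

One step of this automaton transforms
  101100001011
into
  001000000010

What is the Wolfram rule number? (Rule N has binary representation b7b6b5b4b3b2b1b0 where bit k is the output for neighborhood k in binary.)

8

position 11: 111 → 0  (bit 7 = 0)
position 0: 110 → 0  (bit 6 = 0)
position 1: 101 → 0  (bit 5 = 0)
position 4: 100 → 0  (bit 4 = 0)
position 2: 011 → 1  (bit 3 = 1)
position 8: 010 → 0  (bit 2 = 0)
position 7: 001 → 0  (bit 1 = 0)
position 5: 000 → 0  (bit 0 = 0)
bits b7..b0 = 00001000 = 8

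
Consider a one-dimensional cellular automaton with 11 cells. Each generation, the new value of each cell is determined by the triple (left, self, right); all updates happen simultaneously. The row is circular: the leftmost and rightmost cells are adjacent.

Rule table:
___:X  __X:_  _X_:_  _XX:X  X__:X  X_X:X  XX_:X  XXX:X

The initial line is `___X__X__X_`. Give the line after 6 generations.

XXXXXXX_XXX

XX__X__X__X
XXX__X__X_X
XXXX__X__XX
XXXXX__X_XX
XXXXXX__XXX
XXXXXXX_XXX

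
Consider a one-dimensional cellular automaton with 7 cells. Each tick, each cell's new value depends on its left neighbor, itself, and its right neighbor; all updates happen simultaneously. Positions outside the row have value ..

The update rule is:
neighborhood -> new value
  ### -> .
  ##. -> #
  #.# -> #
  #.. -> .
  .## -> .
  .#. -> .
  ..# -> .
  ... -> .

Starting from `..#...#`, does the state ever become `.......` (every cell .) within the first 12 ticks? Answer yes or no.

yes

.......
all cells are . at tick 1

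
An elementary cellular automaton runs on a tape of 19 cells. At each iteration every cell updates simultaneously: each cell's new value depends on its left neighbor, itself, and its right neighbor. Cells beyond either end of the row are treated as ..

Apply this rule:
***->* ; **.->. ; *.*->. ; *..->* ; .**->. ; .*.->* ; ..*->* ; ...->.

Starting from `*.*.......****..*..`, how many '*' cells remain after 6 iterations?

8

*.**.....*.**.****.
*...*...**.....**.*
**.***.*..*...*...*
....*..*****.***.**
...****.***...*....
..*.**...*.*.***...
count of *: 8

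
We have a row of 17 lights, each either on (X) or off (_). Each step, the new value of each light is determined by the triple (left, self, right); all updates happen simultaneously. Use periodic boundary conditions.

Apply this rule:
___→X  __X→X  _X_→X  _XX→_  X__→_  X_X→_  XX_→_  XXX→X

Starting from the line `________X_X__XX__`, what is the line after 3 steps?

step 1: XXXXXXXXX_X_X___X
step 2: XXXXXXXX__X_X_XX_
step 3: _XXXXXX__XX_X____

_XXXXXX__XX_X____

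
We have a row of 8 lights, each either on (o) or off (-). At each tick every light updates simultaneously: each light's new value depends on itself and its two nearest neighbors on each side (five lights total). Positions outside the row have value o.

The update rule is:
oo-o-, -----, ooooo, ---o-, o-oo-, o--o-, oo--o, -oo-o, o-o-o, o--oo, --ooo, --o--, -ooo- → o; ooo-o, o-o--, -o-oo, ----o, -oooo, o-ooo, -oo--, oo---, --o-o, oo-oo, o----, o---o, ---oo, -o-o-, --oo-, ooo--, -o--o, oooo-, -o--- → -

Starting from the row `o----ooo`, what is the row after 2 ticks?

-----o-o
--o-o---

--o-o---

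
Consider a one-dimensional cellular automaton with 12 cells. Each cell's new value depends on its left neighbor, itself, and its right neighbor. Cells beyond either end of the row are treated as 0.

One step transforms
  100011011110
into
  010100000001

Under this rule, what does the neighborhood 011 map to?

At position 4 the neighborhood is 011; the next row has 0 there.

0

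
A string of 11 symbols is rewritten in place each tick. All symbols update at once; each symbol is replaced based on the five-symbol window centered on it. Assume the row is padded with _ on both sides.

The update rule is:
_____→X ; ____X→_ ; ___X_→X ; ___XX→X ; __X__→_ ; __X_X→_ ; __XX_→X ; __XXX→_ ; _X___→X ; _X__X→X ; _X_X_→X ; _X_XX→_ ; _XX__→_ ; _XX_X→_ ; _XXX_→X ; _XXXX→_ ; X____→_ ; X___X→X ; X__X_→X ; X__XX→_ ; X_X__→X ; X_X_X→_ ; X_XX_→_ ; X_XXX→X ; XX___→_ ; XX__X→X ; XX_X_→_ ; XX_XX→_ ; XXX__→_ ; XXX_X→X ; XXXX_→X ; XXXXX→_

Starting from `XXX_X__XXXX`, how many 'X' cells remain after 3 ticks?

_XX_XX___X_
XX_____XX_X
X___X_XX__X
count of X: 5

5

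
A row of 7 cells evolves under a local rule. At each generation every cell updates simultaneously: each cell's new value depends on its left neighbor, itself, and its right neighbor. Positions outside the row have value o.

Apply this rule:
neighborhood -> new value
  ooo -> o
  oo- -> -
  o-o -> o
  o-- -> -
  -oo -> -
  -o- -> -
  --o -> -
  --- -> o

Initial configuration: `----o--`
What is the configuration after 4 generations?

-oo----
o---oo-
--o---o
----o--

----o--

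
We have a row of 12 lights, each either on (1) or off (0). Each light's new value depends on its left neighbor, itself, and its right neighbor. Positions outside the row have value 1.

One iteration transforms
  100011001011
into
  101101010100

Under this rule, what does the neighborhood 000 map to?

1

At position 2 the neighborhood is 000; the next row has 1 there.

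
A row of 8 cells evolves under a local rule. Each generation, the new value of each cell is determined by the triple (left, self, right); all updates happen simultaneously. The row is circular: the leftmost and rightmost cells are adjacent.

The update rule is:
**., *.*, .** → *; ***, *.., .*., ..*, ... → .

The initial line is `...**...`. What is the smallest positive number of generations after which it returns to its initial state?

1

generation 1: ...**...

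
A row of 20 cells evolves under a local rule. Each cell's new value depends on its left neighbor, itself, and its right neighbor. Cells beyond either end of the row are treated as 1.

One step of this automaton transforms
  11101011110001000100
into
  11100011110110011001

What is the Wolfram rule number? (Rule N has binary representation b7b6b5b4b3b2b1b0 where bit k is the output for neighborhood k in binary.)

203

position 0: 111 → 1  (bit 7 = 1)
position 2: 110 → 1  (bit 6 = 1)
position 3: 101 → 0  (bit 5 = 0)
position 10: 100 → 0  (bit 4 = 0)
position 6: 011 → 1  (bit 3 = 1)
position 4: 010 → 0  (bit 2 = 0)
position 12: 001 → 1  (bit 1 = 1)
position 11: 000 → 1  (bit 0 = 1)
bits b7..b0 = 11001011 = 203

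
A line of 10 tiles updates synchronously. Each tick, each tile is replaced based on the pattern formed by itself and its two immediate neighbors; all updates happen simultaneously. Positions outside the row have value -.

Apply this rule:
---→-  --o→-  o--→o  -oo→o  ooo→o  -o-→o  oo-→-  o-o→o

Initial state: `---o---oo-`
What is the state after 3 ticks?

tick 1: ---oo--o-o
tick 2: ---o-o-ooo
tick 3: ---oooooo-

---oooooo-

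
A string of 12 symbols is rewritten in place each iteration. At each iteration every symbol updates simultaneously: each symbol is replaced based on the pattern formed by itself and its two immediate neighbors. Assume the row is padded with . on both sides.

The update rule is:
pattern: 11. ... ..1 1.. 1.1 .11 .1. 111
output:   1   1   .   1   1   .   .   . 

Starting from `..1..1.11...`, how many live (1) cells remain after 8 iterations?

1..1..1.1111
.1..1..1...1
..1..1..11..
1..1..1..111
.1..1..1...1  (repeats iteration 2; period 3)
iteration 8: .1..1..1...1
count of 1: 4

4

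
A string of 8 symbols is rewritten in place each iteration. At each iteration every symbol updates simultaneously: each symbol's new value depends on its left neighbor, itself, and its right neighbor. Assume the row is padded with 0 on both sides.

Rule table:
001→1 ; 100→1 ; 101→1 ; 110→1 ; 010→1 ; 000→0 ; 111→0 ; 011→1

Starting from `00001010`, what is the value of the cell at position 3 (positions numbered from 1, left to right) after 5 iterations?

00011111
00110001
01111011
11001111
11111001
position 3 holds 1

1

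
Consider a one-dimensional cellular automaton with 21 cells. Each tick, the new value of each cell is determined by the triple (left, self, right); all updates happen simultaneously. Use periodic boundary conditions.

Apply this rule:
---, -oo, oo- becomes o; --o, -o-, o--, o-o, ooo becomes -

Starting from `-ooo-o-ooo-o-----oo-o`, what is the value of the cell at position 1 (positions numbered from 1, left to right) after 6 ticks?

o

-o-o---o-o---ooo-oo--
-----o-----o-o-o-oo-o
-ooo---ooo-------oo--
-o-o-o-o-o-ooooo-oo-o
-----------o---o-oo--
oooooooooo---o---oo-o
position 1 holds o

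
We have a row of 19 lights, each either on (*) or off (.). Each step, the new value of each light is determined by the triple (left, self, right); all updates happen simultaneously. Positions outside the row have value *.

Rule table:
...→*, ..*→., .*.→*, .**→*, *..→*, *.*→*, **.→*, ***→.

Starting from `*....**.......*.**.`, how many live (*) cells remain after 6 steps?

14

step 1: ****.********.*****
step 2: ...***......***....
step 3: **.*.******.*.****.
step 4: .*****....*****..**
step 5: **...****.*...**.*.
step 6: .***.*..*****.*****
count of *: 14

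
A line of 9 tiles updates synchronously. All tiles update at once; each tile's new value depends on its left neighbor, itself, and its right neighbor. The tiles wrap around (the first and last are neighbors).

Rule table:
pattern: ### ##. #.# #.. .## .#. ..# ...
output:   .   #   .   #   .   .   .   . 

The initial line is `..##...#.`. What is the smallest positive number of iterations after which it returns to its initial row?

9

...##...#
#...##...
.#...##..
..#...##.
...#...##
#...#...#
##...#...
.##...#..
..##...#.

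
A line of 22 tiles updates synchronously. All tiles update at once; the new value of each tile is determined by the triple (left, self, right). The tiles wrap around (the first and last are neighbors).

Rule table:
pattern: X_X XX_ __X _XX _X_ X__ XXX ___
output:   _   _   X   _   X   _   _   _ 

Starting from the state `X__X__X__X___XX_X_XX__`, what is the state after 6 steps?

X_XX_XX_XX__X___X____X
___________XX__XX___X_
__________X___X____XX_
_________XX__XX___X___
________X___X____XX___
_______XX__XX___X_____

_______XX__XX___X_____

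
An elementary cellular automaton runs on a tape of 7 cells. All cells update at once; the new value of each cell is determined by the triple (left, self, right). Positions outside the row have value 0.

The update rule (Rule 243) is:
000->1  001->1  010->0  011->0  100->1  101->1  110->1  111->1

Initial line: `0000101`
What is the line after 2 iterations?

0111101

1111010
0111101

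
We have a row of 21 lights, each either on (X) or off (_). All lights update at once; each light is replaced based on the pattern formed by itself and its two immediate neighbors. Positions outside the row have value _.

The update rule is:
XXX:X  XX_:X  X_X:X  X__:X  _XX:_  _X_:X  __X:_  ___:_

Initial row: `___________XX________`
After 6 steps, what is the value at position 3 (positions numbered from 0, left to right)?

____________XX_______
_____________XX______
______________XX_____
_______________XX____
________________XX___
_________________XX__
position 3 holds _

_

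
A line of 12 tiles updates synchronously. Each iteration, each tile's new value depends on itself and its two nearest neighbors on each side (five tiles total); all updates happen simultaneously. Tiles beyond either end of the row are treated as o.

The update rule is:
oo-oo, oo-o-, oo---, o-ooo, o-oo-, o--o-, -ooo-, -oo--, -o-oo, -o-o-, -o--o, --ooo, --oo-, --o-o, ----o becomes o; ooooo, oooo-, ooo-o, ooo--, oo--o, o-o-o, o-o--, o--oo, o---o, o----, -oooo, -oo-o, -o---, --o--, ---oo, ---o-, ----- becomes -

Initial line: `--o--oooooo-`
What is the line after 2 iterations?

-o-o-o-----o
o-o-o----o-o

o-o-o----o-o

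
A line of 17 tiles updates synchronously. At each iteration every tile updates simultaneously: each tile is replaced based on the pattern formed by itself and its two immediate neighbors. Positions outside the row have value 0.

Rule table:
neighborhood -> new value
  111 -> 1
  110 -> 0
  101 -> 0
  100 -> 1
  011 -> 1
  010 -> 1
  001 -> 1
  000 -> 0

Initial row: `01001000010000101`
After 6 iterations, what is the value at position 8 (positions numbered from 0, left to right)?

1

11111100111001101
11111011110111001
11110011100110111
11101111011100110
11001110011011101
10111101110011001
position 8 holds 1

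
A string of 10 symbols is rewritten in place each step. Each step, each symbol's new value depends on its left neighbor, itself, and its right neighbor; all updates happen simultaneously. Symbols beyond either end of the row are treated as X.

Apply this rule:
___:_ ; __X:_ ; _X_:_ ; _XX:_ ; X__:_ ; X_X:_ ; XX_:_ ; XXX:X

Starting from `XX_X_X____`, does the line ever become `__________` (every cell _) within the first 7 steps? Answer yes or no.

yes

step 1: X_________
step 2: __________
all cells are _ at step 2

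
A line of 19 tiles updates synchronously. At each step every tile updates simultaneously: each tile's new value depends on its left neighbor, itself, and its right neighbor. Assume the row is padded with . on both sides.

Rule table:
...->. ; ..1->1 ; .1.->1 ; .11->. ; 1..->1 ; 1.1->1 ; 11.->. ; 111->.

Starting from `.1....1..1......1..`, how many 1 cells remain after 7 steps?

12

111..111111....111.
...11......1..1...1
..1..1....111111.11
.111111..1......1..
1......1111....111.
11....1....1..1...1
..1..111..111111.11
count of 1: 12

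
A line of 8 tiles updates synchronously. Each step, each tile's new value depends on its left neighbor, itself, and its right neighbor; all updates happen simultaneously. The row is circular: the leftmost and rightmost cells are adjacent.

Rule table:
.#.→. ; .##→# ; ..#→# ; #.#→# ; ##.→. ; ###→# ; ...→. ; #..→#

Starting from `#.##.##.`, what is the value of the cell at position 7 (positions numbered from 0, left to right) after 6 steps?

step 1: .##.##.#
step 2: ##.##.#.
step 3: #.##.#.#
step 4: .##.#.##
step 5: ##.#.##.
step 6: #.#.##.#
position 7 holds #

#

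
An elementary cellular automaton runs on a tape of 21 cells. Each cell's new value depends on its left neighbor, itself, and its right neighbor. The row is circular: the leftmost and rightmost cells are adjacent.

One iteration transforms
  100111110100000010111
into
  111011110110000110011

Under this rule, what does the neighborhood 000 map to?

At position 11 the neighborhood is 000; the next row has 0 there.

0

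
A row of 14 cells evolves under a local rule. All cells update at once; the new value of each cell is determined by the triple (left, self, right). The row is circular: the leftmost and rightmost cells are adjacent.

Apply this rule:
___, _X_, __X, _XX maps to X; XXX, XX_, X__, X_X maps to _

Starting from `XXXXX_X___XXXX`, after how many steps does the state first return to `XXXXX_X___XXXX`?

step 1: ______X_XXX___
step 2: XXXXXXX_X___XX
step 3: ________X_XXX_
step 4: XXXXXXXXX_X___
step 5: X_________X_XX
step 6: __XXXXXXXXX_X_
step 7: XXX_________X_
step 8: X___XXXXXXXXX_
step 9: X_XXX_________
step 10: X_X___XXXXXXXX
step 11: __X_XXX_______
step 12: XXX_X___XXXXXX
step 13: ____X_XXX_____
step 14: XXXXX_X___XXXX

14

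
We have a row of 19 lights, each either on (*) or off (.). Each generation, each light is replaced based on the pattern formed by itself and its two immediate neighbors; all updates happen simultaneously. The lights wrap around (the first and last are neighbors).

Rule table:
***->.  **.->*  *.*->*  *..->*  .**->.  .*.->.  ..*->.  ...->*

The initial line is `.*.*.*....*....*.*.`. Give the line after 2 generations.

..*.*.***..***..*.*
*..*.*..**...**..*.

*..*.*..**...**..*.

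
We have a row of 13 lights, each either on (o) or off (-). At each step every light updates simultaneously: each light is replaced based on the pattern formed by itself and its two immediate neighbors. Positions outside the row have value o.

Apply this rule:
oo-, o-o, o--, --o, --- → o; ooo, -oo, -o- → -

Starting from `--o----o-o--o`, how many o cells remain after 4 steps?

8

oo-oooo-o-oo-
-oo---oo-o-oo
o-oooo-oo-o--
oo---oo-oo-oo
count of o: 8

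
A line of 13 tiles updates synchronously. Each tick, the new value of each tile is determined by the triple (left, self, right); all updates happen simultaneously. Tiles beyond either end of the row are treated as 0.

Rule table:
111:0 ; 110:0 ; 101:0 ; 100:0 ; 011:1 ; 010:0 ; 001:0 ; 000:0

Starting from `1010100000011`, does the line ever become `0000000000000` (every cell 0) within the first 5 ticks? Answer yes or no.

0000000000010
0000000000000
all cells are 0 at tick 2

yes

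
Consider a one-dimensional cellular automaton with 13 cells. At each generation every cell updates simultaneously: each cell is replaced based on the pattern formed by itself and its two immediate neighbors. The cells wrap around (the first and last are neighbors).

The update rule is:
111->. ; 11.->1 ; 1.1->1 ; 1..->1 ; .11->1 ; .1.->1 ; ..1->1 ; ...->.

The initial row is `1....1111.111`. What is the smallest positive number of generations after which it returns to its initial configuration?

14

generation 1: 11..11..111..
generation 2: 111111111.111
generation 3: ........111..
generation 4: .......11.11.
generation 5: ......1111111
generation 6: 1....11.....1
generation 7: 11..1111...11
generation 8: .1111..11.11.
generation 9: 11..111111111
generation 10: .1111........
generation 11: 11..11.......
generation 12: 1111111.....1
generation 13: ......11...11
generation 14: 1....1111.111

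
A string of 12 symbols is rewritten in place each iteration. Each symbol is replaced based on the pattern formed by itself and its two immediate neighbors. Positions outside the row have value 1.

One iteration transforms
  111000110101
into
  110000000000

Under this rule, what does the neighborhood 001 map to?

At position 5 the neighborhood is 001; the next row has 0 there.

0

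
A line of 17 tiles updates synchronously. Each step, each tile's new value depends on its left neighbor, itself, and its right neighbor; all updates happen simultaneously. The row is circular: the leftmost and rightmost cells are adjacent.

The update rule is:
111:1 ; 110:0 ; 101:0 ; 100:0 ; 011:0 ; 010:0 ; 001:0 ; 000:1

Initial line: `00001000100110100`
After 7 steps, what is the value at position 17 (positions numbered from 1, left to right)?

0

11100010000000001
11001000111111100
00000010011111000
11111000001110011
11110011100100001
11100001000001100
01001100011100000
position 17 holds 0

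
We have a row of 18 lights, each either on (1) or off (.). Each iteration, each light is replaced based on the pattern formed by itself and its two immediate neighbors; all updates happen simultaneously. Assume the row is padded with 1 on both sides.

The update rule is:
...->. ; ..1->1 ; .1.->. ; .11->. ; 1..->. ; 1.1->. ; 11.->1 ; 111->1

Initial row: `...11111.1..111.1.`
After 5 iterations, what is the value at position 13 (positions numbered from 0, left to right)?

.

..1.1111...1.11...
.1...111..1...1..1
....1.11.1...1..1.
...1...1....1..1..
..1...1....1..1..1
position 13 holds .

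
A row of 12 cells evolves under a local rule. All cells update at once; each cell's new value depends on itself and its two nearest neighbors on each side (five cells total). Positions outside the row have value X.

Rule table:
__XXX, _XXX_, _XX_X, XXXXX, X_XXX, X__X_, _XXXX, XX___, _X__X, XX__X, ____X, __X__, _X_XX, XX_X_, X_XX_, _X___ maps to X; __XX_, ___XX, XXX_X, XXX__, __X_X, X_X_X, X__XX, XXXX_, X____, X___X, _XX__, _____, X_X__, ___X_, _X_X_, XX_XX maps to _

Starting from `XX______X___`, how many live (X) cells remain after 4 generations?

6

generation 1: __X___X_XX__
generation 2: XXXX___XX_X_
generation 3: XX__X___XX_X
generation 4: __XXXX___X_X
count of X: 6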